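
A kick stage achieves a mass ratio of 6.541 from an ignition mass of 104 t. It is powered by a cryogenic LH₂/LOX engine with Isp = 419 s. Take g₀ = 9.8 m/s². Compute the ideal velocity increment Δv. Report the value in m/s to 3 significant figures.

v_e = Isp · g₀ = 419 × 9.8 = 4106.2 m/s.
By the Tsiolkovsky rocket equation, Δv = v_e · ln(6.541) = 4106.2 × 1.8781 ≈ 7711.8 m/s.

Δv ≈ 7710 m/s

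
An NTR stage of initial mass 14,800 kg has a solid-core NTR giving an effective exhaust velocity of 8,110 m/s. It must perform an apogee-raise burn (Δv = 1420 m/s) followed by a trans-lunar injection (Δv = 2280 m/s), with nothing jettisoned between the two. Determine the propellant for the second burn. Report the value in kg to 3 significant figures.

propellant for the second burn ≈ 3040 kg

After the first burn: m = 14800 × exp(−1420/8110.0) = 14800 × 0.83938 = 12,422.8 kg.
After the second burn: m = 12,422.8 × exp(−2280/8110.0) = 12,422.8 × 0.75493 = 9,378.34 kg.
Second-burn propellant = 12,422.8 − 9,378.34 = 3,044.46 kg.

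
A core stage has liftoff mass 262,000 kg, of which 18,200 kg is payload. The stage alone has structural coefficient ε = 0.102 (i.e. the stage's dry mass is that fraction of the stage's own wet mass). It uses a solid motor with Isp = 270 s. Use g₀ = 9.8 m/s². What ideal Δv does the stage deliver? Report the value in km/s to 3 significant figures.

Stage wet mass = m₀ − payload = 262,000 − 18,200 = 243,800 kg.
Stage dry mass = ε × stage wet mass = 0.102 × 243,800 = 24,867.6 kg.
Burnout mass m_f = stage dry + payload = 24,867.6 + 18,200 = 43,067.6 kg.
v_e = Isp · g₀ = 270 × 9.8 = 2646.0 m/s.
Using Δv = v_e ln(m₀/m_f): Δv = v_e · ln(262,000/43,067.6) = 2646.0 × ln(6.083) = 2646.0 × 1.8056 ≈ 4778 m/s.

Δv ≈ 4.78 km/s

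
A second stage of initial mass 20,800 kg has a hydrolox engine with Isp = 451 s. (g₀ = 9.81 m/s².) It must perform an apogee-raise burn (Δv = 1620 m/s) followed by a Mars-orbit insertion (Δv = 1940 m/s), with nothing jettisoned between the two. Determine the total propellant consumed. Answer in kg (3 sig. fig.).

total propellant consumed ≈ 11500 kg

v_e = Isp · g₀ = 451 × 9.81 = 4424.3 m/s.
After the first burn: m = 20800 × exp(−1620/4424.3) = 20800 × 0.69339 = 14,422.5 kg.
After the second burn: m = 14,422.5 × exp(−1940/4424.3) = 14,422.5 × 0.64501 = 9,302.66 kg.
Total propellant = m₀ − m_final = 20800 − 9,302.66 = 11,497.34 kg.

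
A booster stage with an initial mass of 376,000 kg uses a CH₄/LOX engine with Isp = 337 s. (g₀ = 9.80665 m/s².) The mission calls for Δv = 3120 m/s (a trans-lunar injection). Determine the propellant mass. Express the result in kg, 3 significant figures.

propellant mass ≈ 230000 kg

v_e = Isp · g₀ = 337 × 9.80665 = 3304.8 m/s.
m₀/m_f = exp(Δv / v_e) = exp(3120 / 3304.8) = exp(0.9441) = 2.5704.
m_f = 376,000 / 2.5704 = 146,281 kg, so propellant = m₀ − m_f = 376,000 − 146,281 = 229,719 kg.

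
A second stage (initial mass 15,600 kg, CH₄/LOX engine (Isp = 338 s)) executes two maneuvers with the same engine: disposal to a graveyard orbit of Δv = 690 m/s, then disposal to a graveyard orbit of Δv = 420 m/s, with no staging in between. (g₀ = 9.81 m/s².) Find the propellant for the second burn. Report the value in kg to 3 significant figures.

propellant for the second burn ≈ 1510 kg

v_e = Isp · g₀ = 338 × 9.81 = 3315.8 m/s.
After the first burn: m = 15600 × exp(−690/3315.8) = 15600 × 0.81213 = 12,669.2 kg.
After the second burn: m = 12,669.2 × exp(−420/3315.8) = 12,669.2 × 0.88103 = 11,161.9 kg.
Second-burn propellant = 12,669.2 − 11,161.9 = 1,507.3 kg.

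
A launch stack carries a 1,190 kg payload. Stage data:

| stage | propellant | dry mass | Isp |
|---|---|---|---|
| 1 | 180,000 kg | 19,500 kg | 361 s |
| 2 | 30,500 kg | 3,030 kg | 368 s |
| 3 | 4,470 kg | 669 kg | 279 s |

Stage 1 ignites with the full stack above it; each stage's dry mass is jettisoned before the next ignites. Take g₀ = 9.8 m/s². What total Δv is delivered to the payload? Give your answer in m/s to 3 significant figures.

Δv ≈ 13500 m/s

Ignition mass of stage 1 = 180,000+19,500 + 30,500+3,030 + 4,470+669 + 1,190 = 239,359 kg.
Stage 1: m₀ = 239,359 kg, m_f = 239,359 − 180,000 = 59,359 kg; Δv = 361×9.8×ln(4.032) = 3537.8×1.3944 ≈ 4933 m/s.
Stage 2: m₀ = 39,859 kg, m_f = 39,859 − 30,500 = 9,359 kg; Δv = 368×9.8×ln(4.259) = 3606.4×1.4490 ≈ 5226 m/s.
Stage 3: m₀ = 6,329 kg, m_f = 6,329 − 4,470 = 1,859 kg; Δv = 279×9.8×ln(3.405) = 2734.2×1.2251 ≈ 3350 m/s.
Total Δv = 4933 + 5226 + 3350 = 13509 m/s.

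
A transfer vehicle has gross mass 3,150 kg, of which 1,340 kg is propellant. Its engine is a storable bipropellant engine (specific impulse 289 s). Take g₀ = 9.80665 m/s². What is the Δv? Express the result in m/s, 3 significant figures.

Δv ≈ 1570 m/s

v_e = Isp · g₀ = 289 × 9.80665 = 2834.1 m/s.
m_f = m₀ − m_prop = 3,150 − 1,340 = 1,810 kg.
Δv = v_e · ln(m₀/m_f) = 2834.1 × ln(1.74) = 2834.1 × 0.5541 ≈ 1570.3 m/s.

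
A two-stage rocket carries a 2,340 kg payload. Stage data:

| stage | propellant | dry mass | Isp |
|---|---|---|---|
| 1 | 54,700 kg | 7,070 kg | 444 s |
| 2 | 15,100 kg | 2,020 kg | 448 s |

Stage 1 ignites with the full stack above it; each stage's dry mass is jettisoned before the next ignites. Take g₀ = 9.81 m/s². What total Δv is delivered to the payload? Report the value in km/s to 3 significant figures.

Ignition mass of stage 1 = 54,700+7,070 + 15,100+2,020 + 2,340 = 81,230 kg.
Stage 1: m₀ = 81,230 kg, m_f = 81,230 − 54,700 = 26,530 kg; Δv = 444×9.81×ln(3.062) = 4355.6×1.1190 ≈ 4874 m/s.
Stage 2: m₀ = 19,460 kg, m_f = 19,460 − 15,100 = 4,360 kg; Δv = 448×9.81×ln(4.463) = 4394.9×1.4959 ≈ 6574 m/s.
Total Δv = 4874 + 6574 = 11448 m/s.

Δv ≈ 11.4 km/s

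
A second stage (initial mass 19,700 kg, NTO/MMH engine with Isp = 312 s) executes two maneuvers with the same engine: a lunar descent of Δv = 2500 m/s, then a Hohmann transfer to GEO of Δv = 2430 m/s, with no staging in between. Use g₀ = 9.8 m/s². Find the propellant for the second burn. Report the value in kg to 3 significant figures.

v_e = Isp · g₀ = 312 × 9.8 = 3057.6 m/s.
After the first burn: m = 19700 × exp(−2500/3057.6) = 19700 × 0.44147 = 8,696.96 kg.
After the second burn: m = 8,696.96 × exp(−2430/3057.6) = 8,696.96 × 0.45170 = 3,928.42 kg.
Second-burn propellant = 8,696.96 − 3,928.42 = 4,768.54 kg.

propellant for the second burn ≈ 4770 kg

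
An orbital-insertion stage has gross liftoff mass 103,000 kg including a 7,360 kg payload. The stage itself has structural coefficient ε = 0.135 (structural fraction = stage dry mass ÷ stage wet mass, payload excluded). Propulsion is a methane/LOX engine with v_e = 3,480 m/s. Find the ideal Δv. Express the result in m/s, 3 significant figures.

Stage wet mass = m₀ − payload = 103,000 − 7,360 = 95,640 kg.
Stage dry mass = ε × stage wet mass = 0.135 × 95,640 = 12,911.4 kg.
Burnout mass m_f = stage dry + payload = 12,911.4 + 7,360 = 20,271.4 kg.
Using Δv = v_e ln(m₀/m_f): Δv = v_e · ln(103,000/20,271.4) = 3480.0 × ln(5.081) = 3480.0 × 1.6255 ≈ 5657 m/s.

Δv ≈ 5660 m/s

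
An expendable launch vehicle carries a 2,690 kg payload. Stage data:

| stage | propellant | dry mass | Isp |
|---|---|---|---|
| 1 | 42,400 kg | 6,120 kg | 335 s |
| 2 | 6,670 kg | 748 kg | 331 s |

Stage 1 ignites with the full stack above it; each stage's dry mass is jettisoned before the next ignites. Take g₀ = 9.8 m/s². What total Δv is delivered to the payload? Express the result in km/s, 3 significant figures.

Ignition mass of stage 1 = 42,400+6,120 + 6,670+748 + 2,690 = 58,628 kg.
Stage 1: m₀ = 58,628 kg, m_f = 58,628 − 42,400 = 16,228 kg; Δv = 335×9.8×ln(3.613) = 3283.0×1.2845 ≈ 4217 m/s.
Stage 2: m₀ = 10,108 kg, m_f = 10,108 − 6,670 = 3,438 kg; Δv = 331×9.8×ln(2.94) = 3243.8×1.0784 ≈ 3498 m/s.
Total Δv = 4217 + 3498 = 7715 m/s.

Δv ≈ 7.72 km/s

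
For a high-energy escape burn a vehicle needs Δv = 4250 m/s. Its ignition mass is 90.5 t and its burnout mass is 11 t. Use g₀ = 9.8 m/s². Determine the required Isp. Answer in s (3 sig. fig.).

ln(m₀/m_f) = ln(90500/11000) = ln(8.227) = 2.1075.
v_e = Δv / ln(m₀/m_f) = 4250 / 2.1075 = 2016.7 m/s.
Isp = v_e / g₀ = 2016.7 / 9.8 = 205.8 s.

Isp ≈ 206 s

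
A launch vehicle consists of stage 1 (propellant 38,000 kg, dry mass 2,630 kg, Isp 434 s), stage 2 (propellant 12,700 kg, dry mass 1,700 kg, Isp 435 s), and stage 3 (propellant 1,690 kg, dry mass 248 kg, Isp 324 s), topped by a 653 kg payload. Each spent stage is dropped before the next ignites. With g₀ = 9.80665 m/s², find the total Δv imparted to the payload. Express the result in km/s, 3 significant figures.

Ignition mass of stage 1 = 38,000+2,630 + 12,700+1,700 + 1,690+248 + 653 = 57,621 kg.
Stage 1: m₀ = 57,621 kg, m_f = 57,621 − 38,000 = 19,621 kg; Δv = 434×9.80665×ln(2.937) = 4256.1×1.0773 ≈ 4585 m/s.
Stage 2: m₀ = 16,991 kg, m_f = 16,991 − 12,700 = 4,291 kg; Δv = 435×9.80665×ln(3.96) = 4265.9×1.3762 ≈ 5871 m/s.
Stage 3: m₀ = 2,591 kg, m_f = 2,591 − 1,690 = 901 kg; Δv = 324×9.80665×ln(2.876) = 3177.4×1.0563 ≈ 3356 m/s.
Total Δv = 4585 + 5871 + 3356 = 13812 m/s.

Δv ≈ 13.8 km/s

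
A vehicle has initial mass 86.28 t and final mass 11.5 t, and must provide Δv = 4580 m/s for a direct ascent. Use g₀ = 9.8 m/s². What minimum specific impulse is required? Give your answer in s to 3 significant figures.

ln(m₀/m_f) = ln(86280/11500) = ln(7.503) = 2.0153.
Rocket equation: v_e = Δv / ln(m₀/m_f) = 4580 / 2.0153 = 2272.7 m/s.
Isp = v_e / g₀ = 2272.7 / 9.8 = 231.9 s.

Isp ≈ 232 s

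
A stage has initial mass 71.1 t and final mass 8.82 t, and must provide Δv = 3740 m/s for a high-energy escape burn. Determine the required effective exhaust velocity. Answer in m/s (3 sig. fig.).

ln(m₀/m_f) = ln(71100/8820) = ln(8.061) = 2.0871.
By the Tsiolkovsky rocket equation, v_e = Δv / ln(m₀/m_f) = 3740 / 2.0871 = 1792.0 m/s.

v_e ≈ 1790 m/s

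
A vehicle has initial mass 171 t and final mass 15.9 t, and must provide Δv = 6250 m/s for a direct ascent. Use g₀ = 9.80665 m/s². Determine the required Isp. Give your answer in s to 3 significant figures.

ln(m₀/m_f) = ln(171000/15900) = ln(10.75) = 2.3753.
v_e = Δv / ln(m₀/m_f) = 6250 / 2.3753 = 2631.2 m/s.
Isp = v_e / g₀ = 2631.2 / 9.80665 = 268.3 s.

Isp ≈ 268 s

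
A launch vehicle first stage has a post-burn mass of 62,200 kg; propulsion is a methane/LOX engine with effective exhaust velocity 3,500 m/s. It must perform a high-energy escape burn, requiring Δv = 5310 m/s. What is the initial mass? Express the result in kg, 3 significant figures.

initial mass ≈ 284000 kg

From the ideal rocket equation, m₀/m_f = exp(Δv / v_e) = exp(5310 / 3500.0) = exp(1.5171) = 4.5592.
m₀ = m_f × 4.5592 = 62,200 × 4.5592 = 283,582 kg.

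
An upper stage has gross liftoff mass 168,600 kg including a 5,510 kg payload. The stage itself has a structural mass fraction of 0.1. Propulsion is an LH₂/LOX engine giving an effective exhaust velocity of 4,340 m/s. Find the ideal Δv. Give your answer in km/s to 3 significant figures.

Stage wet mass = m₀ − payload = 168,600 − 5,510 = 163,090 kg.
Stage dry mass = ε × stage wet mass = 0.1 × 163,090 = 16,309 kg.
Burnout mass m_f = stage dry + payload = 16,309 + 5,510 = 21,819 kg.
Using Δv = v_e ln(m₀/m_f): Δv = v_e · ln(168,600/21,819) = 4340.0 × ln(7.727) = 4340.0 × 2.0447 ≈ 8874 m/s.

Δv ≈ 8.87 km/s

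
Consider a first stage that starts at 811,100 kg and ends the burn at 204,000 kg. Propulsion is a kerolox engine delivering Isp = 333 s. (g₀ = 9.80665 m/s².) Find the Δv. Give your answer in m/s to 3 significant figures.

Δv ≈ 4510 m/s

v_e = Isp · g₀ = 333 × 9.80665 = 3265.6 m/s.
Using Δv = v_e ln(m₀/m_f): Δv = v_e · ln(m₀/m_f) = 3265.6 × ln(3.976) = 3265.6 × 1.3803 ≈ 4507.4 m/s.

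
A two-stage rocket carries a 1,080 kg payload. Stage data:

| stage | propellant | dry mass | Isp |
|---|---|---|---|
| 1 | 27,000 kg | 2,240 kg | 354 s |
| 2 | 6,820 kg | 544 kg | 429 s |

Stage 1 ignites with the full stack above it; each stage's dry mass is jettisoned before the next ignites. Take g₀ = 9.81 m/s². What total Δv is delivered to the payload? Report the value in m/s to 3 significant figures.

Ignition mass of stage 1 = 27,000+2,240 + 6,820+544 + 1,080 = 37,684 kg.
Stage 1: m₀ = 37,684 kg, m_f = 37,684 − 27,000 = 10,684 kg; Δv = 354×9.81×ln(3.527) = 3472.7×1.2605 ≈ 4377 m/s.
Stage 2: m₀ = 8,444 kg, m_f = 8,444 − 6,820 = 1,624 kg; Δv = 429×9.81×ln(5.2) = 4208.5×1.6486 ≈ 6938 m/s.
Total Δv = 4377 + 6938 = 11315 m/s.

Δv ≈ 11300 m/s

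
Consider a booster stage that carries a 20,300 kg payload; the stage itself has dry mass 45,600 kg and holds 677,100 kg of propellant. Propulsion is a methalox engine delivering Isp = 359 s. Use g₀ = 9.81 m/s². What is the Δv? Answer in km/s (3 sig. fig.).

Δv ≈ 8.53 km/s

v_e = Isp · g₀ = 359 × 9.81 = 3521.8 m/s.
m₀ = payload + dry + propellant = 20,300 + 45,600 + 677,100 = 743,000 kg.
m_f = payload + dry = 20,300 + 45,600 = 65,900 kg.
By the Tsiolkovsky rocket equation, Δv = v_e · ln(m₀/m_f) = 3521.8 × ln(11.27) = 3521.8 × 2.4226 ≈ 8531.7 m/s.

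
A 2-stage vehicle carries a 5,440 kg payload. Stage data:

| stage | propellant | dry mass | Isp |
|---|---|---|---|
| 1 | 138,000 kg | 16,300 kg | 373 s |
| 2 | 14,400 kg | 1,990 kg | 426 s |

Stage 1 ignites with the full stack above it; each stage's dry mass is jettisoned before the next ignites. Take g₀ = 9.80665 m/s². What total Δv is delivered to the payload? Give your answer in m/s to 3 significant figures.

Ignition mass of stage 1 = 138,000+16,300 + 14,400+1,990 + 5,440 = 176,130 kg.
Stage 1: m₀ = 176,130 kg, m_f = 176,130 − 138,000 = 38,130 kg; Δv = 373×9.80665×ln(4.619) = 3657.9×1.5302 ≈ 5597 m/s.
Stage 2: m₀ = 21,830 kg, m_f = 21,830 − 14,400 = 7,430 kg; Δv = 426×9.80665×ln(2.938) = 4177.6×1.0778 ≈ 4502 m/s.
Total Δv = 5597 + 4502 = 10099 m/s.

Δv ≈ 10100 m/s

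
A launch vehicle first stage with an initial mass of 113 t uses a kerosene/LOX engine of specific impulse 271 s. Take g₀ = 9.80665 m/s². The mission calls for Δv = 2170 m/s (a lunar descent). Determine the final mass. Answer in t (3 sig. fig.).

final mass ≈ 49.9 t

v_e = Isp · g₀ = 271 × 9.80665 = 2657.6 m/s.
Using Δv = v_e ln(m₀/m_f): m₀/m_f = exp(Δv / v_e) = exp(2170 / 2657.6) = exp(0.8165) = 2.2626.
m_f = m₀ / 2.2626 = 113 / 2.2626 = 49.9425 t.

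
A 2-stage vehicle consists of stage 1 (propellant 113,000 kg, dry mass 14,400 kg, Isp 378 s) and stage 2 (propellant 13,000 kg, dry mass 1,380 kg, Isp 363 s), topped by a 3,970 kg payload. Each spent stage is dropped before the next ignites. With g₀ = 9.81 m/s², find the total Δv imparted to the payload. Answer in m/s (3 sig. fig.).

Δv ≈ 9930 m/s

Ignition mass of stage 1 = 113,000+14,400 + 13,000+1,380 + 3,970 = 145,750 kg.
Stage 1: m₀ = 145,750 kg, m_f = 145,750 − 113,000 = 32,750 kg; Δv = 378×9.81×ln(4.45) = 3708.2×1.4930 ≈ 5536 m/s.
Stage 2: m₀ = 18,350 kg, m_f = 18,350 − 13,000 = 5,350 kg; Δv = 363×9.81×ln(3.43) = 3561.0×1.2325 ≈ 4389 m/s.
Total Δv = 5536 + 4389 = 9925 m/s.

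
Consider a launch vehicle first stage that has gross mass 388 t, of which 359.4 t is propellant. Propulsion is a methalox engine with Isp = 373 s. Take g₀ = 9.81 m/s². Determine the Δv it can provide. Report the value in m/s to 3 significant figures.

Δv ≈ 9540 m/s

v_e = Isp · g₀ = 373 × 9.81 = 3659.1 m/s.
m_f = m₀ − m_prop = 388 − 359.4 = 28.6 t.
Δv = v_e · ln(m₀/m_f) = 3659.1 × ln(13.57) = 3659.1 × 2.6076 ≈ 9541.5 m/s.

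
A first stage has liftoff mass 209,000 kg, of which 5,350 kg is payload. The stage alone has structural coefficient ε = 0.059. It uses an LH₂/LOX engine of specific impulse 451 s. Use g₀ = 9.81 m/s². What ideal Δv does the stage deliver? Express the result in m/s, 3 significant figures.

Stage wet mass = m₀ − payload = 209,000 − 5,350 = 203,650 kg.
Stage dry mass = ε × stage wet mass = 0.059 × 203,650 = 12,015.4 kg.
Burnout mass m_f = stage dry + payload = 12,015.4 + 5,350 = 17,365.4 kg.
v_e = Isp · g₀ = 451 × 9.81 = 4424.3 m/s.
By the Tsiolkovsky rocket equation, Δv = v_e · ln(209,000/17,365.4) = 4424.3 × ln(12.04) = 4424.3 × 2.4879 ≈ 11007 m/s.

Δv ≈ 11000 m/s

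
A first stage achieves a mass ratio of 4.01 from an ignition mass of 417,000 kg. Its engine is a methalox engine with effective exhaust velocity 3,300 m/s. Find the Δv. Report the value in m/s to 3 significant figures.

Rocket equation: Δv = v_e · ln(4.01) = 3300.0 × 1.3888 ≈ 4583.0 m/s.

Δv ≈ 4580 m/s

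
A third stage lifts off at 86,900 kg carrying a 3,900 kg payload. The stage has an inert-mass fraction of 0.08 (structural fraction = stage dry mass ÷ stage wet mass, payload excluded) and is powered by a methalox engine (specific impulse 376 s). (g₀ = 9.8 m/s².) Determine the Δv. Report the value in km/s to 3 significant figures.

Δv ≈ 7.77 km/s

Stage wet mass = m₀ − payload = 86,900 − 3,900 = 83,000 kg.
Stage dry mass = ε × stage wet mass = 0.08 × 83,000 = 6,640 kg.
Burnout mass m_f = stage dry + payload = 6,640 + 3,900 = 10,540 kg.
v_e = Isp · g₀ = 376 × 9.8 = 3684.8 m/s.
Δv = v_e · ln(86,900/10,540) = 3684.8 × ln(8.245) = 3684.8 × 2.1096 ≈ 7773 m/s.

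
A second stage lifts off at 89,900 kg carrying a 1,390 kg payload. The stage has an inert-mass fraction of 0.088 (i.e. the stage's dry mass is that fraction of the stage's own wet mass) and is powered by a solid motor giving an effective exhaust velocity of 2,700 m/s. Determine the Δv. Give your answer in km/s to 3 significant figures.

Stage wet mass = m₀ − payload = 89,900 − 1,390 = 88,510 kg.
Stage dry mass = ε × stage wet mass = 0.088 × 88,510 = 7,788.88 kg.
Burnout mass m_f = stage dry + payload = 7,788.88 + 1,390 = 9,178.88 kg.
From the ideal rocket equation, Δv = v_e · ln(89,900/9,178.88) = 2700.0 × ln(9.794) = 2700.0 × 2.2818 ≈ 6161 m/s.

Δv ≈ 6.16 km/s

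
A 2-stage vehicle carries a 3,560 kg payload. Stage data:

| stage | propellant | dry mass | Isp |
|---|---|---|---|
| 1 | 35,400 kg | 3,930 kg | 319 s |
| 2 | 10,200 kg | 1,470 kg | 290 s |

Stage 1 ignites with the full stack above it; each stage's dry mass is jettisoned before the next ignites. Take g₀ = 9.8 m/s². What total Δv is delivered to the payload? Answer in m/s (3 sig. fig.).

Ignition mass of stage 1 = 35,400+3,930 + 10,200+1,470 + 3,560 = 54,560 kg.
Stage 1: m₀ = 54,560 kg, m_f = 54,560 − 35,400 = 19,160 kg; Δv = 319×9.8×ln(2.848) = 3126.2×1.0465 ≈ 3271 m/s.
Stage 2: m₀ = 15,230 kg, m_f = 15,230 − 10,200 = 5,030 kg; Δv = 290×9.8×ln(3.028) = 2842.0×1.1078 ≈ 3149 m/s.
Total Δv = 3271 + 3149 = 6420 m/s.

Δv ≈ 6420 m/s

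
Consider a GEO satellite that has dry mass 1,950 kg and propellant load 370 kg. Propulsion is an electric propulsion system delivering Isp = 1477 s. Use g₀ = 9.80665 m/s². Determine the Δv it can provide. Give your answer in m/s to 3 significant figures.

v_e = Isp · g₀ = 1477 × 9.80665 = 14484.4 m/s.
m₀ = m_dry + m_prop = 1,950 + 370 = 2,320 kg.
Δv = v_e · ln(m₀/m_f) = 14484.4 × ln(1.19) = 14484.4 × 0.1737 ≈ 2516.5 m/s.

Δv ≈ 2520 m/s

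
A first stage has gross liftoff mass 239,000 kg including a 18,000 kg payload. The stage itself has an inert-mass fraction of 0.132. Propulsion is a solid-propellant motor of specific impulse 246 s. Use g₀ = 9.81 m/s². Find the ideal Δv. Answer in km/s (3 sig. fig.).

Stage wet mass = m₀ − payload = 239,000 − 18,000 = 221,000 kg.
Stage dry mass = ε × stage wet mass = 0.132 × 221,000 = 29,172 kg.
Burnout mass m_f = stage dry + payload = 29,172 + 18,000 = 47,172 kg.
v_e = Isp · g₀ = 246 × 9.81 = 2413.3 m/s.
Using Δv = v_e ln(m₀/m_f): Δv = v_e · ln(239,000/47,172) = 2413.3 × ln(5.067) = 2413.3 × 1.6227 ≈ 3916 m/s.

Δv ≈ 3.92 km/s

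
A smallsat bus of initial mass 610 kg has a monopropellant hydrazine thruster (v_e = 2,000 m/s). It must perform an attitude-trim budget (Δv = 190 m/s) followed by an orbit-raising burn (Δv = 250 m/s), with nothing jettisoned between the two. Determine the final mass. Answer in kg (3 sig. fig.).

final mass ≈ 490 kg

After the first burn: m = 610 × exp(−190/2000.0) = 610 × 0.90937 = 554.716 kg.
After the second burn: m = 554.716 × exp(−250/2000.0) = 554.716 × 0.88250 = 489.537 kg.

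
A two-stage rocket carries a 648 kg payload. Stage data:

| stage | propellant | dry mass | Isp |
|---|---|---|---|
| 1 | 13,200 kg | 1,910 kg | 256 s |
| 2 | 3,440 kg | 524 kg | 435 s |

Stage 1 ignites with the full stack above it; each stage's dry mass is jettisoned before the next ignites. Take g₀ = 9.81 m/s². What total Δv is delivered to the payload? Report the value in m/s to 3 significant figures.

Ignition mass of stage 1 = 13,200+1,910 + 3,440+524 + 648 = 19,722 kg.
Stage 1: m₀ = 19,722 kg, m_f = 19,722 − 13,200 = 6,522 kg; Δv = 256×9.81×ln(3.024) = 2511.4×1.1066 ≈ 2779 m/s.
Stage 2: m₀ = 4,612 kg, m_f = 4,612 − 3,440 = 1,172 kg; Δv = 435×9.81×ln(3.935) = 4267.4×1.3699 ≈ 5846 m/s.
Total Δv = 2779 + 5846 = 8625 m/s.

Δv ≈ 8630 m/s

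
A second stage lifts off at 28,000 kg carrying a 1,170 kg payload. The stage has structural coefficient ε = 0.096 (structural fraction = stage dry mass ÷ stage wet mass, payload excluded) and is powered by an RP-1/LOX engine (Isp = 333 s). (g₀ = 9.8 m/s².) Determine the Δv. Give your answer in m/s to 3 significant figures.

Stage wet mass = m₀ − payload = 28,000 − 1,170 = 26,830 kg.
Stage dry mass = ε × stage wet mass = 0.096 × 26,830 = 2,575.68 kg.
Burnout mass m_f = stage dry + payload = 2,575.68 + 1,170 = 3,745.68 kg.
v_e = Isp · g₀ = 333 × 9.8 = 3263.4 m/s.
Δv = v_e · ln(28,000/3,745.68) = 3263.4 × ln(7.475) = 3263.4 × 2.0116 ≈ 6565 m/s.

Δv ≈ 6560 m/s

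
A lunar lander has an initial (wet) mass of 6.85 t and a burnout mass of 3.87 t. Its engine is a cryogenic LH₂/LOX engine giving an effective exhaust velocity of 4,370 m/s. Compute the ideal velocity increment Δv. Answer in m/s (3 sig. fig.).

Using Δv = v_e ln(m₀/m_f): Δv = v_e · ln(m₀/m_f) = 4370.0 × ln(1.77) = 4370.0 × 0.5710 ≈ 2495.2 m/s.

Δv ≈ 2500 m/s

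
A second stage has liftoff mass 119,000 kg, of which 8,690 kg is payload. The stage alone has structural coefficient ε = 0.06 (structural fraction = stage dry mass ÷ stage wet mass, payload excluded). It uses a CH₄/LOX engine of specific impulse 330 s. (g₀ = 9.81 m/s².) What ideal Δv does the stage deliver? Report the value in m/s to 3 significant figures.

Stage wet mass = m₀ − payload = 119,000 − 8,690 = 110,310 kg.
Stage dry mass = ε × stage wet mass = 0.06 × 110,310 = 6,618.6 kg.
Burnout mass m_f = stage dry + payload = 6,618.6 + 8,690 = 15,308.6 kg.
v_e = Isp · g₀ = 330 × 9.81 = 3237.3 m/s.
Δv = v_e · ln(119,000/15,308.6) = 3237.3 × ln(7.773) = 3237.3 × 2.0507 ≈ 6639 m/s.

Δv ≈ 6640 m/s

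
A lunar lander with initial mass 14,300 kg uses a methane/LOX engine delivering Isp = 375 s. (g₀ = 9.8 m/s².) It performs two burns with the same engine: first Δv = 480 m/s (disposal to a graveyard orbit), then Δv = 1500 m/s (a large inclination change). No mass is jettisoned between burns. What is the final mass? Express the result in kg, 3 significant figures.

final mass ≈ 8340 kg

v_e = Isp · g₀ = 375 × 9.8 = 3675.0 m/s.
After the first burn: m = 14300 × exp(−480/3675.0) = 14300 × 0.87756 = 12,549.1 kg.
After the second burn: m = 12,549.1 × exp(−1500/3675.0) = 12,549.1 × 0.66487 = 8,343.52 kg.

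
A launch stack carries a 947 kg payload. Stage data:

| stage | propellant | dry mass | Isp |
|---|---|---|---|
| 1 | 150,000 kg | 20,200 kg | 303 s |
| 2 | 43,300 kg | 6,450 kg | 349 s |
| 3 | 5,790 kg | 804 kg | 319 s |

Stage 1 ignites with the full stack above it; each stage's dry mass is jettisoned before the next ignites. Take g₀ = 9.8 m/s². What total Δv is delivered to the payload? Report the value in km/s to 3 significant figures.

Δv ≈ 12.6 km/s

Ignition mass of stage 1 = 150,000+20,200 + 43,300+6,450 + 5,790+804 + 947 = 227,491 kg.
Stage 1: m₀ = 227,491 kg, m_f = 227,491 − 150,000 = 77,491 kg; Δv = 303×9.8×ln(2.936) = 2969.4×1.0769 ≈ 3198 m/s.
Stage 2: m₀ = 57,291 kg, m_f = 57,291 − 43,300 = 13,991 kg; Δv = 349×9.8×ln(4.095) = 3420.2×1.4097 ≈ 4822 m/s.
Stage 3: m₀ = 7,541 kg, m_f = 7,541 − 5,790 = 1,751 kg; Δv = 319×9.8×ln(4.307) = 3126.2×1.4602 ≈ 4565 m/s.
Total Δv = 3198 + 4822 + 4565 = 12585 m/s.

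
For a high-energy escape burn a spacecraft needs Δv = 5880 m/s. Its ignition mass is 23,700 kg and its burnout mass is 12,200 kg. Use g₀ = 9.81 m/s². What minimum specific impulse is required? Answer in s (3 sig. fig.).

ln(m₀/m_f) = ln(23700/12200) = ln(1.943) = 0.6640.
v_e = Δv / ln(m₀/m_f) = 5880 / 0.6640 = 8854.9 m/s.
Isp = v_e / g₀ = 8854.9 / 9.81 = 902.6 s.

Isp ≈ 903 s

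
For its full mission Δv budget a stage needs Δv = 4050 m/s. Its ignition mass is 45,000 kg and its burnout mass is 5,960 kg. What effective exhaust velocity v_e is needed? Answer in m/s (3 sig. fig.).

v_e ≈ 2000 m/s

ln(m₀/m_f) = ln(45000/5960) = ln(7.55) = 2.0216.
Rocket equation: v_e = Δv / ln(m₀/m_f) = 4050 / 2.0216 = 2003.4 m/s.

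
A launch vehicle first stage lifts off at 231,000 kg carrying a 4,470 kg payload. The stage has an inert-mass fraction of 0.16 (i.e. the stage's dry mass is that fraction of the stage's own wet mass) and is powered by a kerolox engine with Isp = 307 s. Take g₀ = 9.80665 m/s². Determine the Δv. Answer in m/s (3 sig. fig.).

Stage wet mass = m₀ − payload = 231,000 − 4,470 = 226,530 kg.
Stage dry mass = ε × stage wet mass = 0.16 × 226,530 = 36,244.8 kg.
Burnout mass m_f = stage dry + payload = 36,244.8 + 4,470 = 40,714.8 kg.
v_e = Isp · g₀ = 307 × 9.80665 = 3010.6 m/s.
Δv = v_e · ln(231,000/40,714.8) = 3010.6 × ln(5.674) = 3010.6 × 1.7358 ≈ 5226 m/s.

Δv ≈ 5230 m/s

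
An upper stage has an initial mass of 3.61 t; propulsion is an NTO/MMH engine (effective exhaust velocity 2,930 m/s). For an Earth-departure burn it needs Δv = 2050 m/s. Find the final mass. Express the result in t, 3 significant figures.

By the Tsiolkovsky rocket equation, m₀/m_f = exp(Δv / v_e) = exp(2050 / 2930.0) = exp(0.6997) = 2.0131.
m_f = m₀ / 2.0131 = 3.61 / 2.0131 = 1.79325 t.

final mass ≈ 1.79 t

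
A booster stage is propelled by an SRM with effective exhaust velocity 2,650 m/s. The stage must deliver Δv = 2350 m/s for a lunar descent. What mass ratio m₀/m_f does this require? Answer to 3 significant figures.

mass ratio ≈ 2.43

m₀/m_f = exp(Δv / v_e) = exp(2350 / 2650.0) = exp(0.8868) = 2.4273.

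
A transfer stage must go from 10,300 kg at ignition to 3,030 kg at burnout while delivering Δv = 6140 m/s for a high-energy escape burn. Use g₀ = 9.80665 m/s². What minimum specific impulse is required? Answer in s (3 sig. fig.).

Isp ≈ 512 s

ln(m₀/m_f) = ln(10300/3030) = ln(3.399) = 1.2236.
v_e = Δv / ln(m₀/m_f) = 6140 / 1.2236 = 5018.1 m/s.
Isp = v_e / g₀ = 5018.1 / 9.80665 = 511.7 s.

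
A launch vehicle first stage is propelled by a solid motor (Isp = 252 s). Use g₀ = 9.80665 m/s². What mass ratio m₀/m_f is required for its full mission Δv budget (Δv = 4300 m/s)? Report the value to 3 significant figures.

v_e = Isp · g₀ = 252 × 9.80665 = 2471.3 m/s.
Using Δv = v_e ln(m₀/m_f): m₀/m_f = exp(Δv / v_e) = exp(4300 / 2471.3) = exp(1.7400) = 5.6973.

mass ratio ≈ 5.70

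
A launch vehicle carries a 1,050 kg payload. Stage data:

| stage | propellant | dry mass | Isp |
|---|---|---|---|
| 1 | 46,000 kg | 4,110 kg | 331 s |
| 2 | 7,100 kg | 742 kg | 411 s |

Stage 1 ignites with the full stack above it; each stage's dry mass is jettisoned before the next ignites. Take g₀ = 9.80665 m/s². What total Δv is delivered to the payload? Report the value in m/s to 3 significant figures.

Ignition mass of stage 1 = 46,000+4,110 + 7,100+742 + 1,050 = 59,002 kg.
Stage 1: m₀ = 59,002 kg, m_f = 59,002 − 46,000 = 13,002 kg; Δv = 331×9.80665×ln(4.538) = 3246.0×1.5125 ≈ 4909 m/s.
Stage 2: m₀ = 8,892 kg, m_f = 8,892 − 7,100 = 1,792 kg; Δv = 411×9.80665×ln(4.962) = 4030.5×1.6018 ≈ 6456 m/s.
Total Δv = 4909 + 6456 = 11365 m/s.

Δv ≈ 11400 m/s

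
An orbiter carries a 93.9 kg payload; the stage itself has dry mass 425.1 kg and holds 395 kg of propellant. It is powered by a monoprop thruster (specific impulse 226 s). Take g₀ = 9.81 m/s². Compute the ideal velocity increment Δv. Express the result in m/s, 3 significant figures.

v_e = Isp · g₀ = 226 × 9.81 = 2217.1 m/s.
m₀ = payload + dry + propellant = 93.9 + 425.1 + 395 = 914 kg.
m_f = payload + dry = 93.9 + 425.1 = 519 kg.
Δv = v_e · ln(m₀/m_f) = 2217.1 × ln(1.761) = 2217.1 × 0.5659 ≈ 1254.7 m/s.

Δv ≈ 1250 m/s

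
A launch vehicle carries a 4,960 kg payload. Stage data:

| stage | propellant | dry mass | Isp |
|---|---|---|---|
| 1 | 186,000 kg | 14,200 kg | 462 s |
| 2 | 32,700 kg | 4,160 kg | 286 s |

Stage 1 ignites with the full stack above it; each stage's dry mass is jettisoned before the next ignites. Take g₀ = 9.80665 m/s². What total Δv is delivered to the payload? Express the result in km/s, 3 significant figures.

Δv ≈ 10.9 km/s

Ignition mass of stage 1 = 186,000+14,200 + 32,700+4,160 + 4,960 = 242,020 kg.
Stage 1: m₀ = 242,020 kg, m_f = 242,020 − 186,000 = 56,020 kg; Δv = 462×9.80665×ln(4.32) = 4530.7×1.4633 ≈ 6630 m/s.
Stage 2: m₀ = 41,820 kg, m_f = 41,820 − 32,700 = 9,120 kg; Δv = 286×9.80665×ln(4.586) = 2804.7×1.5229 ≈ 4271 m/s.
Total Δv = 6630 + 4271 = 10901 m/s.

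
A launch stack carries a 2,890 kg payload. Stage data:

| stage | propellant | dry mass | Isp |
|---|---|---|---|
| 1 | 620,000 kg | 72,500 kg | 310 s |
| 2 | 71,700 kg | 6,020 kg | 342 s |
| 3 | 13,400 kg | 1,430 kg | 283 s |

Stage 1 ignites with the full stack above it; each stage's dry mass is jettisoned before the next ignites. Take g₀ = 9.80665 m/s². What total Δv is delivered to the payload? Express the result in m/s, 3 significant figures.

Δv ≈ 13300 m/s

Ignition mass of stage 1 = 620,000+72,500 + 71,700+6,020 + 13,400+1,430 + 2,890 = 787,940 kg.
Stage 1: m₀ = 787,940 kg, m_f = 787,940 − 620,000 = 167,940 kg; Δv = 310×9.80665×ln(4.692) = 3040.1×1.5458 ≈ 4699 m/s.
Stage 2: m₀ = 95,440 kg, m_f = 95,440 − 71,700 = 23,740 kg; Δv = 342×9.80665×ln(4.02) = 3353.9×1.3913 ≈ 4666 m/s.
Stage 3: m₀ = 17,720 kg, m_f = 17,720 − 13,400 = 4,320 kg; Δv = 283×9.80665×ln(4.102) = 2775.3×1.4114 ≈ 3917 m/s.
Total Δv = 4699 + 4666 + 3917 = 13282 m/s.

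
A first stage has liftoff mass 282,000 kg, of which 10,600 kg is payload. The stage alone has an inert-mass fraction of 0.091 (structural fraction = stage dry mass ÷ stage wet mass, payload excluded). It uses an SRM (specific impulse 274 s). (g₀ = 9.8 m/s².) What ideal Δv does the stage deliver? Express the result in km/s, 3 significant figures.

Δv ≈ 5.58 km/s

Stage wet mass = m₀ − payload = 282,000 − 10,600 = 271,400 kg.
Stage dry mass = ε × stage wet mass = 0.091 × 271,400 = 24,697.4 kg.
Burnout mass m_f = stage dry + payload = 24,697.4 + 10,600 = 35,297.4 kg.
v_e = Isp · g₀ = 274 × 9.8 = 2685.2 m/s.
By the Tsiolkovsky rocket equation, Δv = v_e · ln(282,000/35,297.4) = 2685.2 × ln(7.989) = 2685.2 × 2.0781 ≈ 5580 m/s.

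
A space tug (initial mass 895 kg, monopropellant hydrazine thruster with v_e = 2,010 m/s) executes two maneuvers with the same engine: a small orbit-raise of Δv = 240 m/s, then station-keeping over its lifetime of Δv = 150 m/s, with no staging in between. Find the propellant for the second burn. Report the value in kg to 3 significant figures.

After the first burn: m = 895 × exp(−240/2010.0) = 895 × 0.88745 = 794.268 kg.
After the second burn: m = 794.268 × exp(−150/2010.0) = 794.268 × 0.92809 = 737.152 kg.
Second-burn propellant = 794.268 − 737.152 = 57.116 kg.

propellant for the second burn ≈ 57.1 kg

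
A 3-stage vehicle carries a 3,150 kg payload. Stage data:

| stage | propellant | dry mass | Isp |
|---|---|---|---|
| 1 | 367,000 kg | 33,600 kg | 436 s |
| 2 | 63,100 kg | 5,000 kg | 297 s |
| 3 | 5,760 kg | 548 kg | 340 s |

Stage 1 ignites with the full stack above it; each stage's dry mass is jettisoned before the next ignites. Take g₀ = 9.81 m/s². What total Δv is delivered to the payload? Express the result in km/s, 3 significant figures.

Δv ≈ 14.3 km/s

Ignition mass of stage 1 = 367,000+33,600 + 63,100+5,000 + 5,760+548 + 3,150 = 478,158 kg.
Stage 1: m₀ = 478,158 kg, m_f = 478,158 − 367,000 = 111,158 kg; Δv = 436×9.81×ln(4.302) = 4277.2×1.4590 ≈ 6240 m/s.
Stage 2: m₀ = 77,558 kg, m_f = 77,558 − 63,100 = 14,458 kg; Δv = 297×9.81×ln(5.364) = 2913.6×1.6798 ≈ 4894 m/s.
Stage 3: m₀ = 9,458 kg, m_f = 9,458 − 5,760 = 3,698 kg; Δv = 340×9.81×ln(2.558) = 3335.4×0.9391 ≈ 3132 m/s.
Total Δv = 6240 + 4894 + 3132 = 14266 m/s.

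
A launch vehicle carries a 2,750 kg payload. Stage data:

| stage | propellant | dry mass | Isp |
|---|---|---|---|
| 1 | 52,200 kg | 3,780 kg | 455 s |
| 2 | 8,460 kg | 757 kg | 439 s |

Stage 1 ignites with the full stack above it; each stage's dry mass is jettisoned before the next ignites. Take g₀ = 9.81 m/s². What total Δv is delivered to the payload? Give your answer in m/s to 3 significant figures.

Ignition mass of stage 1 = 52,200+3,780 + 8,460+757 + 2,750 = 67,947 kg.
Stage 1: m₀ = 67,947 kg, m_f = 67,947 − 52,200 = 15,747 kg; Δv = 455×9.81×ln(4.315) = 4463.6×1.4621 ≈ 6526 m/s.
Stage 2: m₀ = 11,967 kg, m_f = 11,967 − 8,460 = 3,507 kg; Δv = 439×9.81×ln(3.412) = 4306.6×1.2274 ≈ 5286 m/s.
Total Δv = 6526 + 5286 = 11812 m/s.

Δv ≈ 11800 m/s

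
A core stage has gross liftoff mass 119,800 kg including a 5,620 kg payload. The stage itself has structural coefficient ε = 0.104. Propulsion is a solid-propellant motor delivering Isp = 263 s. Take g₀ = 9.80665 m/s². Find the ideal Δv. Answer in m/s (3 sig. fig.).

Δv ≈ 4960 m/s

Stage wet mass = m₀ − payload = 119,800 − 5,620 = 114,180 kg.
Stage dry mass = ε × stage wet mass = 0.104 × 114,180 = 11,874.7 kg.
Burnout mass m_f = stage dry + payload = 11,874.7 + 5,620 = 17,494.7 kg.
v_e = Isp · g₀ = 263 × 9.80665 = 2579.1 m/s.
Δv = v_e · ln(119,800/17,494.7) = 2579.1 × ln(6.848) = 2579.1 × 1.9239 ≈ 4962 m/s.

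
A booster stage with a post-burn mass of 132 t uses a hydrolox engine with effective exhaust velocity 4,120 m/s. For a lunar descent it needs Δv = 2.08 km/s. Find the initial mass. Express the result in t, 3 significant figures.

m₀/m_f = exp(Δv / v_e) = exp(2080 / 4120.0) = exp(0.5049) = 1.6567.
m₀ = m_f × 1.6567 = 132 × 1.6567 = 218.684 t.

initial mass ≈ 219 t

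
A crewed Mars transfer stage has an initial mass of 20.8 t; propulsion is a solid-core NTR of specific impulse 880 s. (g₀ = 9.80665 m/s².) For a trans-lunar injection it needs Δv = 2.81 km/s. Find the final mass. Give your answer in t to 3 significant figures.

v_e = Isp · g₀ = 880 × 9.80665 = 8629.9 m/s.
m₀/m_f = exp(Δv / v_e) = exp(2810 / 8629.9) = exp(0.3256) = 1.3849.
m_f = m₀ / 1.3849 = 20.8 / 1.3849 = 15.0191 t.

final mass ≈ 15.0 t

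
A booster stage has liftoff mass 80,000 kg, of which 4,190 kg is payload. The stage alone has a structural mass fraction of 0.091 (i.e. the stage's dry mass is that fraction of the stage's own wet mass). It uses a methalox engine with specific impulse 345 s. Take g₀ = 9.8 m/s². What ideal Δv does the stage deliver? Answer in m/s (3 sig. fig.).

Stage wet mass = m₀ − payload = 80,000 − 4,190 = 75,810 kg.
Stage dry mass = ε × stage wet mass = 0.091 × 75,810 = 6,898.71 kg.
Burnout mass m_f = stage dry + payload = 6,898.71 + 4,190 = 11,088.71 kg.
v_e = Isp · g₀ = 345 × 9.8 = 3381.0 m/s.
From the ideal rocket equation, Δv = v_e · ln(80,000/11,088.71) = 3381.0 × ln(7.215) = 3381.0 × 1.9761 ≈ 6681 m/s.

Δv ≈ 6680 m/s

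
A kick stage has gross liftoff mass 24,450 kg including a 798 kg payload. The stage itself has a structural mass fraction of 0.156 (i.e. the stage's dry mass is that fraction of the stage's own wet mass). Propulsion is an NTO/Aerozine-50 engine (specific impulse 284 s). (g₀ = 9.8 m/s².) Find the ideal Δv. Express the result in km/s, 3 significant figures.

Stage wet mass = m₀ − payload = 24,450 − 798 = 23,652 kg.
Stage dry mass = ε × stage wet mass = 0.156 × 23,652 = 3,689.71 kg.
Burnout mass m_f = stage dry + payload = 3,689.71 + 798 = 4,487.71 kg.
v_e = Isp · g₀ = 284 × 9.8 = 2783.2 m/s.
Rocket equation: Δv = v_e · ln(24,450/4,487.71) = 2783.2 × ln(5.448) = 2783.2 × 1.6953 ≈ 4718 m/s.

Δv ≈ 4.72 km/s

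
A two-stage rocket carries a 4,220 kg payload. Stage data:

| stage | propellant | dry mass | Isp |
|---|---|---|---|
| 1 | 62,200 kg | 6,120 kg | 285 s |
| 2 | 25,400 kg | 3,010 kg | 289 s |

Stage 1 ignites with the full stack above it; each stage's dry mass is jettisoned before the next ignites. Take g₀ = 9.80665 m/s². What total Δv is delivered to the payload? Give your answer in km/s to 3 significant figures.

Ignition mass of stage 1 = 62,200+6,120 + 25,400+3,010 + 4,220 = 100,950 kg.
Stage 1: m₀ = 100,950 kg, m_f = 100,950 − 62,200 = 38,750 kg; Δv = 285×9.80665×ln(2.605) = 2794.9×0.9575 ≈ 2676 m/s.
Stage 2: m₀ = 32,630 kg, m_f = 32,630 − 25,400 = 7,230 kg; Δv = 289×9.80665×ln(4.513) = 2834.1×1.5070 ≈ 4271 m/s.
Total Δv = 2676 + 4271 = 6947 m/s.

Δv ≈ 6.95 km/s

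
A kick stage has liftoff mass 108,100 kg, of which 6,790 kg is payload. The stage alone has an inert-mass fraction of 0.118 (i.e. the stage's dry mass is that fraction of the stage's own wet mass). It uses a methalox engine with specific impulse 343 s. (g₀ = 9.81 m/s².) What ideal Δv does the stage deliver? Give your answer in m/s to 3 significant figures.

Δv ≈ 5900 m/s

Stage wet mass = m₀ − payload = 108,100 − 6,790 = 101,310 kg.
Stage dry mass = ε × stage wet mass = 0.118 × 101,310 = 11,954.6 kg.
Burnout mass m_f = stage dry + payload = 11,954.6 + 6,790 = 18,744.6 kg.
v_e = Isp · g₀ = 343 × 9.81 = 3364.8 m/s.
Rocket equation: Δv = v_e · ln(108,100/18,744.6) = 3364.8 × ln(5.767) = 3364.8 × 1.7522 ≈ 5896 m/s.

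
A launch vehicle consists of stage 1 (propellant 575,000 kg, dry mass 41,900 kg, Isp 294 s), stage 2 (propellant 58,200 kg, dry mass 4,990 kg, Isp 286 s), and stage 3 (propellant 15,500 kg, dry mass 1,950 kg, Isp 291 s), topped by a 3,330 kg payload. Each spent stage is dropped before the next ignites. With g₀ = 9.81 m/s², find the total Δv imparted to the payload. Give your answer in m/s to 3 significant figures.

Δv ≈ 12200 m/s

Ignition mass of stage 1 = 575,000+41,900 + 58,200+4,990 + 15,500+1,950 + 3,330 = 700,870 kg.
Stage 1: m₀ = 700,870 kg, m_f = 700,870 − 575,000 = 125,870 kg; Δv = 294×9.81×ln(5.568) = 2884.1×1.7171 ≈ 4952 m/s.
Stage 2: m₀ = 83,970 kg, m_f = 83,970 − 58,200 = 25,770 kg; Δv = 286×9.81×ln(3.258) = 2805.7×1.1812 ≈ 3314 m/s.
Stage 3: m₀ = 20,780 kg, m_f = 20,780 − 15,500 = 5,280 kg; Δv = 291×9.81×ln(3.936) = 2854.7×1.3701 ≈ 3911 m/s.
Total Δv = 4952 + 3314 + 3911 = 12177 m/s.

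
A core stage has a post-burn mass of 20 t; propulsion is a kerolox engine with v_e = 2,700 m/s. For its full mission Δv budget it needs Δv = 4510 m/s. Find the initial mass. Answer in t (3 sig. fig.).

By the Tsiolkovsky rocket equation, m₀/m_f = exp(Δv / v_e) = exp(4510 / 2700.0) = exp(1.6704) = 5.3141.
m₀ = m_f × 5.3141 = 20 × 5.3141 = 106.282 t.

initial mass ≈ 106 t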